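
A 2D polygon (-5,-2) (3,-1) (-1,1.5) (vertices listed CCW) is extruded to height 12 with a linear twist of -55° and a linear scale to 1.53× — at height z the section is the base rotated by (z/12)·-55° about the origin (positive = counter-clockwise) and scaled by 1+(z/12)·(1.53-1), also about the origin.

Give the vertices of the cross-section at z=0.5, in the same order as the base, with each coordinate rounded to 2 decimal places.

t = z/height = 0.5/12 = 0.0416667
s = 1 + (scale-1)·z/height = 1 + (1.53-1)·0.5/12 = 1.022083
θ = twist·z/height = -55°·0.5/12 = -2.2917° = -0.039997 rad
cos θ = 0.999200, sin θ = -0.039986 (intermediates below are computed at full precision and shown rounded to 5 d.p.)
v1: (-5,-2) → rotate → (-5.07597,-1.79847) → ×s → (-5.18807,-1.83818) → (-5.19,-1.84)
v2: (3,-1) → rotate → (2.95761,-1.11916) → ×s → (3.02293,-1.14387) → (3.02,-1.14)
v3: (-1,1.5) → rotate → (-0.93922,1.53879) → ×s → (-0.95996,1.57277) → (-0.96,1.57)

Cross-section at z=0.5: (-5.19,-1.84) (3.02,-1.14) (-0.96,1.57)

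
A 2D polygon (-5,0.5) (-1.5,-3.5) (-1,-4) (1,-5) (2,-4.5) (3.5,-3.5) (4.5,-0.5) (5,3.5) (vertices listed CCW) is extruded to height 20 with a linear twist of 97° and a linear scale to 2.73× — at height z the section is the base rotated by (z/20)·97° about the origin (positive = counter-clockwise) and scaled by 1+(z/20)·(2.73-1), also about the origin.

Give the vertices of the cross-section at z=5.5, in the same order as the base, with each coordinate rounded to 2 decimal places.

Cross-section at z=5.5: (-6.92,-2.65) (0.34,-5.61) (1.33,-5.94) (4.63,-5.93) (5.62,-4.61) (6.93,-2.30) (6.27,2.32) (4.27,7.93)

t = z/height = 5.5/20 = 0.275
s = 1 + (scale-1)·z/height = 1 + (2.73-1)·5.5/20 = 1.475750
θ = twist·z/height = 97°·5.5/20 = 26.6750° = 0.465567 rad
cos θ = 0.893567, sin θ = 0.448929 (intermediates below are computed at full precision and shown rounded to 5 d.p.)
v1: (-5,0.5) → rotate → (-4.69230,-1.79786) → ×s → (-6.92466,-2.65319) → (-6.92,-2.65)
v2: (-1.5,-3.5) → rotate → (0.23090,-3.80088) → ×s → (0.34075,-5.60915) → (0.34,-5.61)
v3: (-1,-4) → rotate → (0.90215,-4.02320) → ×s → (1.33135,-5.93724) → (1.33,-5.94)
v4: (1,-5) → rotate → (3.13821,-4.01891) → ×s → (4.63122,-5.93090) → (4.63,-5.93)
v5: (2,-4.5) → rotate → (3.80732,-3.12319) → ×s → (5.61865,-4.60905) → (5.62,-4.61)
v6: (3.5,-3.5) → rotate → (4.69874,-1.55623) → ×s → (6.93416,-2.29661) → (6.93,-2.30)
v7: (4.5,-0.5) → rotate → (4.24552,1.57340) → ×s → (6.26532,2.32194) → (6.27,2.32)
v8: (5,3.5) → rotate → (2.89658,5.37213) → ×s → (4.27463,7.92792) → (4.27,7.93)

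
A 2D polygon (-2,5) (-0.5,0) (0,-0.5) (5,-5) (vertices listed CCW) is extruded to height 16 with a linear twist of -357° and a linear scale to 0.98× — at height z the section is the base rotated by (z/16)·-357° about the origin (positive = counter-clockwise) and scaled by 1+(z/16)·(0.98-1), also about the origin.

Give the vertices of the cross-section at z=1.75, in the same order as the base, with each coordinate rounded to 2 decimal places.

Cross-section at z=1.75: (1.59,5.13) (-0.39,0.31) (-0.31,-0.39) (0.73,-7.02)

t = z/height = 1.75/16 = 0.109375
s = 1 + (scale-1)·z/height = 1 + (0.98-1)·1.75/16 = 0.997813
θ = twist·z/height = -357°·1.75/16 = -39.0469° = -0.681497 rad
cos θ = 0.776631, sin θ = -0.629956 (intermediates below are computed at full precision and shown rounded to 5 d.p.)
v1: (-2,5) → rotate → (1.59652,5.14307) → ×s → (1.59303,5.13182) → (1.59,5.13)
v2: (-0.5,0) → rotate → (-0.38832,0.31498) → ×s → (-0.38747,0.31429) → (-0.39,0.31)
v3: (0,-0.5) → rotate → (-0.31498,-0.38832) → ×s → (-0.31429,-0.38747) → (-0.31,-0.39)
v4: (5,-5) → rotate → (0.73337,-7.03293) → ×s → (0.73177,-7.01755) → (0.73,-7.02)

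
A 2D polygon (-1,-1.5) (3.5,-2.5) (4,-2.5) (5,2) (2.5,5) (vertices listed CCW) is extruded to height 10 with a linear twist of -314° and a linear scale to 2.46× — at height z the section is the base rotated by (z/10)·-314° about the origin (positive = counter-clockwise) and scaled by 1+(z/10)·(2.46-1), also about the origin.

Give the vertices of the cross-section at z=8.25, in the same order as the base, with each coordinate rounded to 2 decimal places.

Cross-section at z=8.25: (3.67,-1.54) (3.95,8.62) (3.74,9.70) (-6.42,9.98) (-11.87,3.32)

t = z/height = 8.25/10 = 0.825
s = 1 + (scale-1)·z/height = 1 + (2.46-1)·8.25/10 = 2.204500
θ = twist·z/height = -314°·8.25/10 = -259.0500° = -4.521275 rad
cos θ = -0.189952, sin θ = 0.981793 (intermediates below are computed at full precision and shown rounded to 5 d.p.)
v1: (-1,-1.5) → rotate → (1.66264,-0.69686) → ×s → (3.66529,-1.53624) → (3.67,-1.54)
v2: (3.5,-2.5) → rotate → (1.78965,3.91116) → ×s → (3.94528,8.62215) → (3.95,8.62)
v3: (4,-2.5) → rotate → (1.69467,4.40205) → ×s → (3.73591,9.70433) → (3.74,9.70)
v4: (5,2) → rotate → (-2.91335,4.52906) → ×s → (-6.42248,9.98432) → (-6.42,9.98)
v5: (2.5,5) → rotate → (-5.38385,1.50472) → ×s → (-11.86869,3.31716) → (-11.87,3.32)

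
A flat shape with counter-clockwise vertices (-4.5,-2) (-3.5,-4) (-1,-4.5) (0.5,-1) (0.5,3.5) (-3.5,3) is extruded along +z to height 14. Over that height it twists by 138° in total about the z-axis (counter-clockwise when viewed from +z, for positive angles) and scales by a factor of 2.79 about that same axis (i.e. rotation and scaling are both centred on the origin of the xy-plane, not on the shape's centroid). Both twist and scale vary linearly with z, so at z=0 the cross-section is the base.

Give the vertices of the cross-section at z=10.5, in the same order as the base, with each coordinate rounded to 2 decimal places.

t = z/height = 10.5/14 = 0.75
s = 1 + (scale-1)·z/height = 1 + (2.79-1)·10.5/14 = 2.342500
θ = twist·z/height = 138°·10.5/14 = 103.5000° = 1.806416 rad
cos θ = -0.233445, sin θ = 0.972370 (intermediates below are computed at full precision and shown rounded to 5 d.p.)
v1: (-4.5,-2) → rotate → (2.99524,-3.90877) → ×s → (7.01636,-9.15630) → (7.02,-9.16)
v2: (-3.5,-4) → rotate → (4.70654,-2.46951) → ×s → (11.02507,-5.78483) → (11.03,-5.78)
v3: (-1,-4.5) → rotate → (4.60911,0.07813) → ×s → (10.79684,0.18303) → (10.80,0.18)
v4: (0.5,-1) → rotate → (0.85565,0.71963) → ×s → (2.00435,1.68573) → (2.00,1.69)
v5: (0.5,3.5) → rotate → (-3.52002,-0.33087) → ×s → (-8.24564,-0.77507) → (-8.25,-0.78)
v6: (-3.5,3) → rotate → (-2.10005,-4.10363) → ×s → (-4.91937,-9.61276) → (-4.92,-9.61)

Cross-section at z=10.5: (7.02,-9.16) (11.03,-5.78) (10.80,0.18) (2.00,1.69) (-8.25,-0.78) (-4.92,-9.61)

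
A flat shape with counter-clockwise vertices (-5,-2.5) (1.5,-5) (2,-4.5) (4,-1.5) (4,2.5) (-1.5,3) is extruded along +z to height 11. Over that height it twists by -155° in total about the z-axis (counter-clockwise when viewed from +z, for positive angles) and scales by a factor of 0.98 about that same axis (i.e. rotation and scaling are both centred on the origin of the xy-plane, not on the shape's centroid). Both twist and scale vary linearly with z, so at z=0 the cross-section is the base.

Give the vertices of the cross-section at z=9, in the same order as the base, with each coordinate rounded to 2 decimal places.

Cross-section at z=9: (0.98,5.41) (-4.82,1.77) (-4.72,1.08) (-3.54,-2.27) (-0.39,-4.62) (3.25,-0.59)

t = z/height = 9/11 = 0.818182
s = 1 + (scale-1)·z/height = 1 + (0.98-1)·9/11 = 0.983636
θ = twist·z/height = -155°·9/11 = -126.8182° = -2.213395 rad
cos θ = -0.599278, sin θ = -0.800541 (intermediates below are computed at full precision and shown rounded to 5 d.p.)
v1: (-5,-2.5) → rotate → (0.99504,5.50090) → ×s → (0.97875,5.41089) → (0.98,5.41)
v2: (1.5,-5) → rotate → (-4.90162,1.79558) → ×s → (-4.82141,1.76619) → (-4.82,1.77)
v3: (2,-4.5) → rotate → (-4.80099,1.09567) → ×s → (-4.72243,1.07774) → (-4.72,1.08)
v4: (4,-1.5) → rotate → (-3.59792,-2.30325) → ×s → (-3.53905,-2.26556) → (-3.54,-2.27)
v5: (4,2.5) → rotate → (-0.39576,-4.70036) → ×s → (-0.38928,-4.62344) → (-0.39,-4.62)
v6: (-1.5,3) → rotate → (3.30054,-0.59702) → ×s → (3.24653,-0.58725) → (3.25,-0.59)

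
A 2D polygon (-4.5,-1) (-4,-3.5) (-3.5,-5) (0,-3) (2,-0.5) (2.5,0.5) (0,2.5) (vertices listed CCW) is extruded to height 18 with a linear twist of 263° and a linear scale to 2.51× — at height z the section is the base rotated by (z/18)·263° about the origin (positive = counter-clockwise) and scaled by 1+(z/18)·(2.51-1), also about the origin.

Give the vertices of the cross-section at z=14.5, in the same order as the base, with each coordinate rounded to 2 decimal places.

t = z/height = 14.5/18 = 0.805556
s = 1 + (scale-1)·z/height = 1 + (2.51-1)·14.5/18 = 2.216389
θ = twist·z/height = 263°·14.5/18 = 211.8611° = 3.697674 rad
cos θ = -0.849330, sin θ = -0.527862 (intermediates below are computed at full precision and shown rounded to 5 d.p.)
v1: (-4.5,-1) → rotate → (3.29412,3.22471) → ×s → (7.30106,7.14721) → (7.30,7.15)
v2: (-4,-3.5) → rotate → (1.54980,5.08410) → ×s → (3.43497,11.26835) → (3.43,11.27)
v3: (-3.5,-5) → rotate → (0.33335,6.09417) → ×s → (0.73882,13.50705) → (0.74,13.51)
v4: (0,-3) → rotate → (-1.58359,2.54799) → ×s → (-3.50984,5.64734) → (-3.51,5.65)
v5: (2,-0.5) → rotate → (-1.96259,-0.63106) → ×s → (-4.34987,-1.39867) → (-4.35,-1.40)
v6: (2.5,0.5) → rotate → (-1.85939,-1.74432) → ×s → (-4.12114,-3.86609) → (-4.12,-3.87)
v7: (0,2.5) → rotate → (1.31965,-2.12333) → ×s → (2.92487,-4.70611) → (2.92,-4.71)

Cross-section at z=14.5: (7.30,7.15) (3.43,11.27) (0.74,13.51) (-3.51,5.65) (-4.35,-1.40) (-4.12,-3.87) (2.92,-4.71)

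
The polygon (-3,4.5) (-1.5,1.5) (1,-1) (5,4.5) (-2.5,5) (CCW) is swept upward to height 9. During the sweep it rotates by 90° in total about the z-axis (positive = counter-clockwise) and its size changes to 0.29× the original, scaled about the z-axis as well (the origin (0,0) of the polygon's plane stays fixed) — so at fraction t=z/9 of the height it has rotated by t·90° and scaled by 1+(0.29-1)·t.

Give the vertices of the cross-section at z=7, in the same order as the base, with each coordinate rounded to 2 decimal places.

Cross-section at z=7: (-2.35,-0.57) (-0.86,-0.40) (0.57,0.27) (-1.13,2.79) (-2.49,-0.29)

t = z/height = 7/9 = 0.777778
s = 1 + (scale-1)·z/height = 1 + (0.29-1)·7/9 = 0.447778
θ = twist·z/height = 90°·7/9 = 70.0000° = 1.221730 rad
cos θ = 0.342020, sin θ = 0.939693 (intermediates below are computed at full precision and shown rounded to 5 d.p.)
v1: (-3,4.5) → rotate → (-5.25468,-1.27999) → ×s → (-2.35293,-0.57315) → (-2.35,-0.57)
v2: (-1.5,1.5) → rotate → (-1.92257,-0.89651) → ×s → (-0.86088,-0.40144) → (-0.86,-0.40)
v3: (1,-1) → rotate → (1.28171,0.59767) → ×s → (0.57392,0.26762) → (0.57,0.27)
v4: (5,4.5) → rotate → (-2.51852,6.23755) → ×s → (-1.12774,2.79304) → (-1.13,2.79)
v5: (-2.5,5) → rotate → (-5.55351,-0.63913) → ×s → (-2.48674,-0.28619) → (-2.49,-0.29)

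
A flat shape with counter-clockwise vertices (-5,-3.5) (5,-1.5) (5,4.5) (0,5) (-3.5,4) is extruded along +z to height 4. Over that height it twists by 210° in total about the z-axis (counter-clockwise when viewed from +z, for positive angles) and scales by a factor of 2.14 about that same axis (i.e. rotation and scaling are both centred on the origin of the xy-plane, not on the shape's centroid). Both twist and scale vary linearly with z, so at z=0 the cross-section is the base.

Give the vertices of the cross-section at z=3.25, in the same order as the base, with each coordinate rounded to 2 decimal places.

t = z/height = 3.25/4 = 0.8125
s = 1 + (scale-1)·z/height = 1 + (2.14-1)·3.25/4 = 1.926250
θ = twist·z/height = 210°·3.25/4 = 170.6250° = 2.977968 rad
cos θ = -0.986643, sin θ = 0.162895 (intermediates below are computed at full precision and shown rounded to 5 d.p.)
v1: (-5,-3.5) → rotate → (5.50335,2.63877) → ×s → (10.60083,5.08294) → (10.60,5.08)
v2: (5,-1.5) → rotate → (-4.68887,2.29444) → ×s → (-9.03194,4.41967) → (-9.03,4.42)
v3: (5,4.5) → rotate → (-5.66625,-3.62542) → ×s → (-10.91461,-6.98346) → (-10.91,-6.98)
v4: (0,5) → rotate → (-0.81448,-4.93322) → ×s → (-1.56889,-9.50261) → (-1.57,-9.50)
v5: (-3.5,4) → rotate → (2.80167,-4.51671) → ×s → (5.39672,-8.70031) → (5.40,-8.70)

Cross-section at z=3.25: (10.60,5.08) (-9.03,4.42) (-10.91,-6.98) (-1.57,-9.50) (5.40,-8.70)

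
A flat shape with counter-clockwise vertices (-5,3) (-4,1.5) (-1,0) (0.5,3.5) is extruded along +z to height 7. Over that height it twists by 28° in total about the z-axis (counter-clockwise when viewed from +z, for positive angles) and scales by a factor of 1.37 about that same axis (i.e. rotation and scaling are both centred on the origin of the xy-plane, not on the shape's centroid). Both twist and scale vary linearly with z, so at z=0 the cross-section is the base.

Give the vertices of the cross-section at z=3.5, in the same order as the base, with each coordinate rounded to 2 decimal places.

t = z/height = 3.5/7 = 0.5
s = 1 + (scale-1)·z/height = 1 + (1.37-1)·3.5/7 = 1.185000
θ = twist·z/height = 28°·3.5/7 = 14.0000° = 0.244346 rad
cos θ = 0.970296, sin θ = 0.241922 (intermediates below are computed at full precision and shown rounded to 5 d.p.)
v1: (-5,3) → rotate → (-5.57724,1.70128) → ×s → (-6.60903,2.01601) → (-6.61,2.02)
v2: (-4,1.5) → rotate → (-4.24407,0.48776) → ×s → (-5.02922,0.57799) → (-5.03,0.58)
v3: (-1,0) → rotate → (-0.97030,-0.24192) → ×s → (-1.14980,-0.28668) → (-1.15,-0.29)
v4: (0.5,3.5) → rotate → (-0.36158,3.51700) → ×s → (-0.42847,4.16764) → (-0.43,4.17)

Cross-section at z=3.5: (-6.61,2.02) (-5.03,0.58) (-1.15,-0.29) (-0.43,4.17)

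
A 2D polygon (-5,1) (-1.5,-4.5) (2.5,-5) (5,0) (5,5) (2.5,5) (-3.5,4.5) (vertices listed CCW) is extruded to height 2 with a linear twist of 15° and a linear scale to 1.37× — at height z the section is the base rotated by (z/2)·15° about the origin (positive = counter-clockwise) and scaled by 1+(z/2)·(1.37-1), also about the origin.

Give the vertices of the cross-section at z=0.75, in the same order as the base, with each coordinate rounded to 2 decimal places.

Cross-section at z=0.75: (-5.78,0.58) (-1.20,-5.27) (3.39,-5.39) (5.67,0.56) (5.11,6.22) (2.28,5.95) (-4.47,4.71)

t = z/height = 0.75/2 = 0.375
s = 1 + (scale-1)·z/height = 1 + (1.37-1)·0.75/2 = 1.138750
θ = twist·z/height = 15°·0.75/2 = 5.6250° = 0.098175 rad
cos θ = 0.995185, sin θ = 0.098017 (intermediates below are computed at full precision and shown rounded to 5 d.p.)
v1: (-5,1) → rotate → (-5.07394,0.50510) → ×s → (-5.77795,0.57518) → (-5.78,0.58)
v2: (-1.5,-4.5) → rotate → (-1.05170,-4.62536) → ×s → (-1.19762,-5.26713) → (-1.20,-5.27)
v3: (2.5,-5) → rotate → (2.97805,-4.73088) → ×s → (3.39125,-5.38729) → (3.39,-5.39)
v4: (5,0) → rotate → (4.97592,0.49009) → ×s → (5.66633,0.55809) → (5.67,0.56)
v5: (5,5) → rotate → (4.48584,5.46601) → ×s → (5.10825,6.22442) → (5.11,6.22)
v6: (2.5,5) → rotate → (1.99788,5.22097) → ×s → (2.27508,5.94538) → (2.28,5.95)
v7: (-3.5,4.5) → rotate → (-3.92422,4.13527) → ×s → (-4.46871,4.70904) → (-4.47,4.71)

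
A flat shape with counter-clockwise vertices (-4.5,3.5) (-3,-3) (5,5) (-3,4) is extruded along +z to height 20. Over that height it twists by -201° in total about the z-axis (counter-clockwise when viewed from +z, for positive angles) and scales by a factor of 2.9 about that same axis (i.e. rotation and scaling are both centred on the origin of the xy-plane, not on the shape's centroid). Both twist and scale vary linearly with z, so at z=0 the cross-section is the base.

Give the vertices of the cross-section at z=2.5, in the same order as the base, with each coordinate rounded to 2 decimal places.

t = z/height = 2.5/20 = 0.125
s = 1 + (scale-1)·z/height = 1 + (2.9-1)·2.5/20 = 1.237500
θ = twist·z/height = -201°·2.5/20 = -25.1250° = -0.438514 rad
cos θ = 0.905384, sin θ = -0.424595 (intermediates below are computed at full precision and shown rounded to 5 d.p.)
v1: (-4.5,3.5) → rotate → (-2.58815,5.07952) → ×s → (-3.20283,6.28590) → (-3.20,6.29)
v2: (-3,-3) → rotate → (-3.98993,-1.44237) → ×s → (-4.93754,-1.78493) → (-4.94,-1.78)
v3: (5,5) → rotate → (6.64989,2.40395) → ×s → (8.22924,2.97488) → (8.23,2.97)
v4: (-3,4) → rotate → (-1.01777,4.89532) → ×s → (-1.25949,6.05796) → (-1.26,6.06)

Cross-section at z=2.5: (-3.20,6.29) (-4.94,-1.78) (8.23,2.97) (-1.26,6.06)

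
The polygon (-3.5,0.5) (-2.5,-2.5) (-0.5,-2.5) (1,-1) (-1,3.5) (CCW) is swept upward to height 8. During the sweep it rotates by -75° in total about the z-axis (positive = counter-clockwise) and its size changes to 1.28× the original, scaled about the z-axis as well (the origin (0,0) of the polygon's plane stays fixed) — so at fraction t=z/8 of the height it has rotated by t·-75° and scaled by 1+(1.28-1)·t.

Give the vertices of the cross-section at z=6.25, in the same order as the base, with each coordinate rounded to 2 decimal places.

Cross-section at z=6.25: (-1.70,3.96) (-4.19,1.01) (-2.92,-1.07) (-0.41,-1.68) (3.01,3.26)

t = z/height = 6.25/8 = 0.78125
s = 1 + (scale-1)·z/height = 1 + (1.28-1)·6.25/8 = 1.218750
θ = twist·z/height = -75°·6.25/8 = -58.5938° = -1.022654 rad
cos θ = 0.521103, sin θ = -0.853494 (intermediates below are computed at full precision and shown rounded to 5 d.p.)
v1: (-3.5,0.5) → rotate → (-1.39711,3.24778) → ×s → (-1.70273,3.95823) → (-1.70,3.96)
v2: (-2.5,-2.5) → rotate → (-3.43649,0.83098) → ×s → (-4.18822,1.01275) → (-4.19,1.01)
v3: (-0.5,-2.5) → rotate → (-2.39429,-0.87601) → ×s → (-2.91804,-1.06764) → (-2.92,-1.07)
v4: (1,-1) → rotate → (-0.33239,-1.37460) → ×s → (-0.40510,-1.67529) → (-0.41,-1.68)
v5: (-1,3.5) → rotate → (2.46613,2.67735) → ×s → (3.00559,3.26302) → (3.01,3.26)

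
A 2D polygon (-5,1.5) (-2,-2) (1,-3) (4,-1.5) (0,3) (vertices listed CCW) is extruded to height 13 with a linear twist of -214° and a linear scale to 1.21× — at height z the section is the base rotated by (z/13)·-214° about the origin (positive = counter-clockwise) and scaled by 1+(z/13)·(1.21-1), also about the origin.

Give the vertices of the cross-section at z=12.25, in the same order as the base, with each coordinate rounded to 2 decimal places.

Cross-section at z=12.25: (4.90,-3.88) (3.11,1.34) (0.21,3.78) (-3.79,3.44) (-1.33,-3.34)

t = z/height = 12.25/13 = 0.942308
s = 1 + (scale-1)·z/height = 1 + (1.21-1)·12.25/13 = 1.197885
θ = twist·z/height = -214°·12.25/13 = -201.6538° = -3.519524 rad
cos θ = -0.929430, sin θ = 0.368998 (intermediates below are computed at full precision and shown rounded to 5 d.p.)
v1: (-5,1.5) → rotate → (4.09365,-3.23914) → ×s → (4.90372,-3.88011) → (4.90,-3.88)
v2: (-2,-2) → rotate → (2.59686,1.12086) → ×s → (3.11073,1.34267) → (3.11,1.34)
v3: (1,-3) → rotate → (0.17756,3.15729) → ×s → (0.21270,3.78207) → (0.21,3.78)
v4: (4,-1.5) → rotate → (-3.16422,2.87014) → ×s → (-3.79037,3.43809) → (-3.79,3.44)
v5: (0,3) → rotate → (-1.10699,-2.78829) → ×s → (-1.32605,-3.34005) → (-1.33,-3.34)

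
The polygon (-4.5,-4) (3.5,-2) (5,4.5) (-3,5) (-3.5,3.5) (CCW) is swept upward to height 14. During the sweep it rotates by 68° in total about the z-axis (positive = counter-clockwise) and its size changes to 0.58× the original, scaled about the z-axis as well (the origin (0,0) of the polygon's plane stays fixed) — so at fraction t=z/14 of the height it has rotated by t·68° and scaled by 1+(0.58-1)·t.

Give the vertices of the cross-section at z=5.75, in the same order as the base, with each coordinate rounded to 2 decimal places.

t = z/height = 5.75/14 = 0.410714
s = 1 + (scale-1)·z/height = 1 + (0.58-1)·5.75/14 = 0.827500
θ = twist·z/height = 68°·5.75/14 = 27.9286° = 0.487446 rad
cos θ = 0.883532, sin θ = 0.468370 (intermediates below are computed at full precision and shown rounded to 5 d.p.)
v1: (-4.5,-4) → rotate → (-2.10241,-5.64180) → ×s → (-1.73975,-4.66859) → (-1.74,-4.67)
v2: (3.5,-2) → rotate → (4.02910,-0.12777) → ×s → (3.33408,-0.10573) → (3.33,-0.11)
v3: (5,4.5) → rotate → (2.30999,6.31775) → ×s → (1.91152,5.22794) → (1.91,5.23)
v4: (-3,5) → rotate → (-4.99245,3.01255) → ×s → (-4.13125,2.49288) → (-4.13,2.49)
v5: (-3.5,3.5) → rotate → (-4.73166,1.45307) → ×s → (-3.91545,1.20241) → (-3.92,1.20)

Cross-section at z=5.75: (-1.74,-4.67) (3.33,-0.11) (1.91,5.23) (-4.13,2.49) (-3.92,1.20)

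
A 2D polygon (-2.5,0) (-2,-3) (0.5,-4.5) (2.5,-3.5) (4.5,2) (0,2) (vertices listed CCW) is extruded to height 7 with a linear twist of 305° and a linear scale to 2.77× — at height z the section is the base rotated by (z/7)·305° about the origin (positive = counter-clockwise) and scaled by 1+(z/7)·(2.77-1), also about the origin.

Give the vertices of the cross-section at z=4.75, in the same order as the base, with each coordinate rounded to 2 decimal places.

Cross-section at z=4.75: (4.90,2.50) (0.93,7.88) (-5.47,8.33) (-8.40,4.37) (-6.83,-8.41) (2.00,-3.92)

t = z/height = 4.75/7 = 0.678571
s = 1 + (scale-1)·z/height = 1 + (2.77-1)·4.75/7 = 2.201071
θ = twist·z/height = 305°·4.75/7 = 206.9643° = 3.612208 rad
cos θ = -0.891289, sin θ = -0.453435 (intermediates below are computed at full precision and shown rounded to 5 d.p.)
v1: (-2.5,0) → rotate → (2.22822,1.13359) → ×s → (4.90448,2.49511) → (4.90,2.50)
v2: (-2,-3) → rotate → (0.42227,3.58074) → ×s → (0.92945,7.88146) → (0.93,7.88)
v3: (0.5,-4.5) → rotate → (-2.48610,3.78408) → ×s → (-5.47209,8.32904) → (-5.47,8.33)
v4: (2.5,-3.5) → rotate → (-3.81525,1.98593) → ×s → (-8.39763,4.37116) → (-8.40,4.37)
v5: (4.5,2) → rotate → (-3.10393,-3.82304) → ×s → (-6.83198,-8.41478) → (-6.83,-8.41)
v6: (0,2) → rotate → (0.90687,-1.78258) → ×s → (1.99609,-3.92358) → (2.00,-3.92)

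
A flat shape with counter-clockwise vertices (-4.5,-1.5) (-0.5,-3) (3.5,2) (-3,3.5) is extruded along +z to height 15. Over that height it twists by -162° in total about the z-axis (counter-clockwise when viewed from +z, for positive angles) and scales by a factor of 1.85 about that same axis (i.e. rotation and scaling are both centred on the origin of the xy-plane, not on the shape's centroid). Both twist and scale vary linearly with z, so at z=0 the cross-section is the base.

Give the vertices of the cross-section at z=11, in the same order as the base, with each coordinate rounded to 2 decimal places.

Cross-section at z=11: (1.39,7.57) (-3.88,3.06) (0.11,-6.54) (7.33,1.53)

t = z/height = 11/15 = 0.733333
s = 1 + (scale-1)·z/height = 1 + (1.85-1)·11/15 = 1.623333
θ = twist·z/height = -162°·11/15 = -118.8000° = -2.073451 rad
cos θ = -0.481754, sin θ = -0.876307 (intermediates below are computed at full precision and shown rounded to 5 d.p.)
v1: (-4.5,-1.5) → rotate → (0.85343,4.66601) → ×s → (1.38540,7.57449) → (1.39,7.57)
v2: (-0.5,-3) → rotate → (-2.38804,1.88341) → ×s → (-3.87659,3.05741) → (-3.88,3.06)
v3: (3.5,2) → rotate → (0.06648,-4.03058) → ×s → (0.10791,-6.54298) → (0.11,-6.54)
v4: (-3,3.5) → rotate → (4.51233,0.94278) → ×s → (7.32502,1.53045) → (7.33,1.53)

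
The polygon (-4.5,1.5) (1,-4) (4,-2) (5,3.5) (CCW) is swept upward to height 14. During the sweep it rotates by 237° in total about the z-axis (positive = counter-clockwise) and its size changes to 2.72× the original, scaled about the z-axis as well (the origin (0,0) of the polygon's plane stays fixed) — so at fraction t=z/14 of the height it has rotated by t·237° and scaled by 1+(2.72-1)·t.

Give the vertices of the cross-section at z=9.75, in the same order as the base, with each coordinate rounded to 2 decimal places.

t = z/height = 9.75/14 = 0.696429
s = 1 + (scale-1)·z/height = 1 + (2.72-1)·9.75/14 = 2.197857
θ = twist·z/height = 237°·9.75/14 = 165.0536° = 2.880728 rad
cos θ = -0.966167, sin θ = 0.257916 (intermediates below are computed at full precision and shown rounded to 5 d.p.)
v1: (-4.5,1.5) → rotate → (3.96088,-2.60987) → ×s → (8.70545,-5.73613) → (8.71,-5.74)
v2: (1,-4) → rotate → (0.06550,4.12259) → ×s → (0.14395,9.06085) → (0.14,9.06)
v3: (4,-2) → rotate → (-3.34884,2.96400) → ×s → (-7.36027,6.51444) → (-7.36,6.51)
v4: (5,3.5) → rotate → (-5.73354,-2.09201) → ×s → (-12.60151,-4.59793) → (-12.60,-4.60)

Cross-section at z=9.75: (8.71,-5.74) (0.14,9.06) (-7.36,6.51) (-12.60,-4.60)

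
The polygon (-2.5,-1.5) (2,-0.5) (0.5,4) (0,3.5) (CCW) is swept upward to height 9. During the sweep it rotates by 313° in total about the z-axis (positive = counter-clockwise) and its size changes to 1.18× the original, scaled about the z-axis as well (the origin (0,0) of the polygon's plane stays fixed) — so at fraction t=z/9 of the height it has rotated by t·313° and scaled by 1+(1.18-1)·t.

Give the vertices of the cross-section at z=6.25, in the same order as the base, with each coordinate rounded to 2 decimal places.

Cross-section at z=6.25: (1.21,3.05) (-2.13,-0.92) (2.28,-3.92) (2.39,-3.13)

t = z/height = 6.25/9 = 0.694444
s = 1 + (scale-1)·z/height = 1 + (1.18-1)·6.25/9 = 1.125000
θ = twist·z/height = 313°·6.25/9 = 217.3611° = 3.793667 rad
cos θ = -0.794827, sin θ = -0.606836 (intermediates below are computed at full precision and shown rounded to 5 d.p.)
v1: (-2.5,-1.5) → rotate → (1.07681,2.70933) → ×s → (1.21141,3.04800) → (1.21,3.05)
v2: (2,-0.5) → rotate → (-1.89307,-0.81626) → ×s → (-2.12971,-0.91829) → (-2.13,-0.92)
v3: (0.5,4) → rotate → (2.02993,-3.48272) → ×s → (2.28367,-3.91807) → (2.28,-3.92)
v4: (0,3.5) → rotate → (2.12393,-2.78189) → ×s → (2.38942,-3.12963) → (2.39,-3.13)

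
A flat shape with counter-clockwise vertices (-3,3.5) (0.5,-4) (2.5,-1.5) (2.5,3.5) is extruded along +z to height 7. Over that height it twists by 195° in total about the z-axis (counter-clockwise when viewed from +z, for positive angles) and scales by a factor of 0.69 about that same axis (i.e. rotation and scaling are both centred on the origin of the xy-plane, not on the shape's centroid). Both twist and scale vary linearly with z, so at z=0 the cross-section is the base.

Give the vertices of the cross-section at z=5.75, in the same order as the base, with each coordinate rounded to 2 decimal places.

t = z/height = 5.75/7 = 0.821429
s = 1 + (scale-1)·z/height = 1 + (0.69-1)·5.75/7 = 0.745357
θ = twist·z/height = 195°·5.75/7 = 160.1786° = 2.795643 rad
cos θ = -0.940754, sin θ = 0.339090 (intermediates below are computed at full precision and shown rounded to 5 d.p.)
v1: (-3,3.5) → rotate → (1.63545,-4.30991) → ×s → (1.21899,-3.21242) → (1.22,-3.21)
v2: (0.5,-4) → rotate → (0.88598,3.93256) → ×s → (0.66037,2.93116) → (0.66,2.93)
v3: (2.5,-1.5) → rotate → (-1.84325,2.25886) → ×s → (-1.37388,1.68365) → (-1.37,1.68)
v4: (2.5,3.5) → rotate → (-3.53870,-2.44491) → ×s → (-2.63759,-1.82233) → (-2.64,-1.82)

Cross-section at z=5.75: (1.22,-3.21) (0.66,2.93) (-1.37,1.68) (-2.64,-1.82)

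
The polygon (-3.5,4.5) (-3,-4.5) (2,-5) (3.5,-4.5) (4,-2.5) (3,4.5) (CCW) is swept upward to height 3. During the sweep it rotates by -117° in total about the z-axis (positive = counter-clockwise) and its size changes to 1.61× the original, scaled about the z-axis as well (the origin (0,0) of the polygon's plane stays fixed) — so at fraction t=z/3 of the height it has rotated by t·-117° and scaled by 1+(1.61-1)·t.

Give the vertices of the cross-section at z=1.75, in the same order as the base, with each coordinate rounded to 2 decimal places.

t = z/height = 1.75/3 = 0.583333
s = 1 + (scale-1)·z/height = 1 + (1.61-1)·1.75/3 = 1.355833
θ = twist·z/height = -117°·1.75/3 = -68.2500° = -1.191187 rad
cos θ = 0.370557, sin θ = -0.928810 (intermediates below are computed at full precision and shown rounded to 5 d.p.)
v1: (-3.5,4.5) → rotate → (2.88269,4.91834) → ×s → (3.90845,6.66845) → (3.91,6.67)
v2: (-3,-4.5) → rotate → (-5.29132,1.11892) → ×s → (-7.17414,1.51707) → (-7.17,1.52)
v3: (2,-5) → rotate → (-3.90293,-3.71041) → ×s → (-5.29173,-5.03069) → (-5.29,-5.03)
v4: (3.5,-4.5) → rotate → (-2.88269,-4.91834) → ×s → (-3.90845,-6.66845) → (-3.91,-6.67)
v5: (4,-2.5) → rotate → (-0.83979,-4.64163) → ×s → (-1.13862,-6.29328) → (-1.14,-6.29)
v6: (3,4.5) → rotate → (5.29132,-1.11892) → ×s → (7.17414,-1.51707) → (7.17,-1.52)

Cross-section at z=1.75: (3.91,6.67) (-7.17,1.52) (-5.29,-5.03) (-3.91,-6.67) (-1.14,-6.29) (7.17,-1.52)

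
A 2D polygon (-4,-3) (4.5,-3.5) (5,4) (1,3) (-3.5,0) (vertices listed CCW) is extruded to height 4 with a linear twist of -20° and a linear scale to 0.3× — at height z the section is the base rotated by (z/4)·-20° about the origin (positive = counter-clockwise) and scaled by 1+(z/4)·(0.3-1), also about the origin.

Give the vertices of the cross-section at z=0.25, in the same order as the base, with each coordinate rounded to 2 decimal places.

Cross-section at z=0.25: (-3.89,-2.78) (4.23,-3.44) (4.86,3.72) (1.02,2.85) (-3.35,0.07)

t = z/height = 0.25/4 = 0.0625
s = 1 + (scale-1)·z/height = 1 + (0.3-1)·0.25/4 = 0.956250
θ = twist·z/height = -20°·0.25/4 = -1.2500° = -0.021817 rad
cos θ = 0.999762, sin θ = -0.021815 (intermediates below are computed at full precision and shown rounded to 5 d.p.)
v1: (-4,-3) → rotate → (-4.06449,-2.91203) → ×s → (-3.88667,-2.78463) → (-3.89,-2.78)
v2: (4.5,-3.5) → rotate → (4.42258,-3.59733) → ×s → (4.22909,-3.43995) → (4.23,-3.44)
v3: (5,4) → rotate → (5.08607,3.88997) → ×s → (4.86355,3.71979) → (4.86,3.72)
v4: (1,3) → rotate → (1.06521,2.97747) → ×s → (1.01860,2.84721) → (1.02,2.85)
v5: (-3.5,0) → rotate → (-3.49917,0.07635) → ×s → (-3.34608,0.07301) → (-3.35,0.07)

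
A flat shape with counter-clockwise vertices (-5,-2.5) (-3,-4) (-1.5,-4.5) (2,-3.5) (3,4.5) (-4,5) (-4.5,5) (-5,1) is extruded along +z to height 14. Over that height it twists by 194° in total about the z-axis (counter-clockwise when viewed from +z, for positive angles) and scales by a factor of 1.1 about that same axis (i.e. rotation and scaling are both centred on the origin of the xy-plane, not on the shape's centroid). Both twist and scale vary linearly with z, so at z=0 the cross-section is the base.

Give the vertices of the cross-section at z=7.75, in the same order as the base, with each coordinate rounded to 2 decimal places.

t = z/height = 7.75/14 = 0.553571
s = 1 + (scale-1)·z/height = 1 + (1.1-1)·7.75/14 = 1.055357
θ = twist·z/height = 194°·7.75/14 = 107.3929° = 1.874359 rad
cos θ = -0.298922, sin θ = 0.954278 (intermediates below are computed at full precision and shown rounded to 5 d.p.)
v1: (-5,-2.5) → rotate → (3.88030,-4.02408) → ×s → (4.09511,-4.24685) → (4.10,-4.25)
v2: (-3,-4) → rotate → (4.71388,-1.66715) → ×s → (4.97482,-1.75943) → (4.97,-1.76)
v3: (-1.5,-4.5) → rotate → (4.74263,-0.08627) → ×s → (5.00517,-0.09104) → (5.01,-0.09)
v4: (2,-3.5) → rotate → (2.74213,2.95478) → ×s → (2.89392,3.11835) → (2.89,3.12)
v5: (3,4.5) → rotate → (-5.19101,1.51768) → ×s → (-5.47837,1.60170) → (-5.48,1.60)
v6: (-4,5) → rotate → (-3.57570,-5.31172) → ×s → (-3.77364,-5.60576) → (-3.77,-5.61)
v7: (-4.5,5) → rotate → (-3.42624,-5.78886) → ×s → (-3.61591,-6.10931) → (-3.62,-6.11)
v8: (-5,1) → rotate → (0.54033,-5.07031) → ×s → (0.57024,-5.35099) → (0.57,-5.35)

Cross-section at z=7.75: (4.10,-4.25) (4.97,-1.76) (5.01,-0.09) (2.89,3.12) (-5.48,1.60) (-3.77,-5.61) (-3.62,-6.11) (0.57,-5.35)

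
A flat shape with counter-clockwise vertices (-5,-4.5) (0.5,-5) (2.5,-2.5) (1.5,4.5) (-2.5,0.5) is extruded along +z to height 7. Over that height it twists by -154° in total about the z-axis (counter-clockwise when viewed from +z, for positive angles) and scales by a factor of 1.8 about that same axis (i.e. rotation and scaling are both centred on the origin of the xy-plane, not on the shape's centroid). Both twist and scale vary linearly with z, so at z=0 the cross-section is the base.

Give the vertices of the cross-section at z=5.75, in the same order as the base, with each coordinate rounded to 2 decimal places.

Cross-section at z=5.75: (-1.07,11.10) (-7.15,4.26) (-5.79,-0.87) (4.52,-6.43) (3.13,2.84)

t = z/height = 5.75/7 = 0.821429
s = 1 + (scale-1)·z/height = 1 + (1.8-1)·5.75/7 = 1.657143
θ = twist·z/height = -154°·5.75/7 = -126.5000° = -2.207842 rad
cos θ = -0.594823, sin θ = -0.803857 (intermediates below are computed at full precision and shown rounded to 5 d.p.)
v1: (-5,-4.5) → rotate → (-0.64324,6.69599) → ×s → (-1.06594,11.09621) → (-1.07,11.10)
v2: (0.5,-5) → rotate → (-4.31670,2.57219) → ×s → (-7.15338,4.26248) → (-7.15,4.26)
v3: (2.5,-2.5) → rotate → (-3.49670,-0.52259) → ×s → (-5.79453,-0.86600) → (-5.79,-0.87)
v4: (1.5,4.5) → rotate → (2.72512,-3.88249) → ×s → (4.51592,-6.43384) → (4.52,-6.43)
v5: (-2.5,0.5) → rotate → (1.88899,1.71223) → ×s → (3.13032,2.83741) → (3.13,2.84)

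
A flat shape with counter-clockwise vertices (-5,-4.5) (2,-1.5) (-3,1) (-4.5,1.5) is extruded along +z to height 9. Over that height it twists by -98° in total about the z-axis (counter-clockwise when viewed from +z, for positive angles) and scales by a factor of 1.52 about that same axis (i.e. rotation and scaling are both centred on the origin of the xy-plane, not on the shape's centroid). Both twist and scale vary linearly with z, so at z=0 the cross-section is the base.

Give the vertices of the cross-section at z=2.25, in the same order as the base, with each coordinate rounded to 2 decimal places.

t = z/height = 2.25/9 = 0.25
s = 1 + (scale-1)·z/height = 1 + (1.52-1)·2.25/9 = 1.130000
θ = twist·z/height = -98°·2.25/9 = -24.5000° = -0.427606 rad
cos θ = 0.909961, sin θ = -0.414693 (intermediates below are computed at full precision and shown rounded to 5 d.p.)
v1: (-5,-4.5) → rotate → (-6.41593,-2.02136) → ×s → (-7.25000,-2.28414) → (-7.25,-2.28)
v2: (2,-1.5) → rotate → (1.19788,-2.19433) → ×s → (1.35361,-2.47959) → (1.35,-2.48)
v3: (-3,1) → rotate → (-2.31519,2.15404) → ×s → (-2.61617,2.43407) → (-2.62,2.43)
v4: (-4.5,1.5) → rotate → (-3.47279,3.23106) → ×s → (-3.92425,3.65110) → (-3.92,3.65)

Cross-section at z=2.25: (-7.25,-2.28) (1.35,-2.48) (-2.62,2.43) (-3.92,3.65)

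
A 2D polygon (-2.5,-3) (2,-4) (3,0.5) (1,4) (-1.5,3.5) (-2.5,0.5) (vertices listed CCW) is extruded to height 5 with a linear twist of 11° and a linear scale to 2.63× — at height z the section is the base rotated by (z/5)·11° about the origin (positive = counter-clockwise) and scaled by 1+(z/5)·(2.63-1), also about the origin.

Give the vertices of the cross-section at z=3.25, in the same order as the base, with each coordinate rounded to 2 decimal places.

t = z/height = 3.25/5 = 0.65
s = 1 + (scale-1)·z/height = 1 + (2.63-1)·3.25/5 = 2.059500
θ = twist·z/height = 11°·3.25/5 = 7.1500° = 0.124791 rad
cos θ = 0.992224, sin θ = 0.124467 (intermediates below are computed at full precision and shown rounded to 5 d.p.)
v1: (-2.5,-3) → rotate → (-2.10716,-3.28784) → ×s → (-4.33969,-6.77131) → (-4.34,-6.77)
v2: (2,-4) → rotate → (2.48232,-3.71996) → ×s → (5.11233,-7.66126) → (5.11,-7.66)
v3: (3,0.5) → rotate → (2.91444,0.86951) → ×s → (6.00228,1.79076) → (6.00,1.79)
v4: (1,4) → rotate → (0.49435,4.09336) → ×s → (1.01812,8.43028) → (1.02,8.43)
v5: (-1.5,3.5) → rotate → (-1.92397,3.28608) → ×s → (-3.96242,6.76769) → (-3.96,6.77)
v6: (-2.5,0.5) → rotate → (-2.54279,0.18494) → ×s → (-5.23688,0.38089) → (-5.24,0.38)

Cross-section at z=3.25: (-4.34,-6.77) (5.11,-7.66) (6.00,1.79) (1.02,8.43) (-3.96,6.77) (-5.24,0.38)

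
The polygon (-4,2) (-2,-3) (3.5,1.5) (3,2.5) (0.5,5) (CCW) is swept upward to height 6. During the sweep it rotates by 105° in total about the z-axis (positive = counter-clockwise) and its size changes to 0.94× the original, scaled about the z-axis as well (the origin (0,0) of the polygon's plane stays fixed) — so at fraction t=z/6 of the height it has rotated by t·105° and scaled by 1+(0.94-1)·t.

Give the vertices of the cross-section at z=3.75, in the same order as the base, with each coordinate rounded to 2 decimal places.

Cross-section at z=3.75: (-3.34,-2.71) (1.84,-2.95) (0.08,3.66) (-1.00,3.62) (-4.18,2.42)

t = z/height = 3.75/6 = 0.625
s = 1 + (scale-1)·z/height = 1 + (0.94-1)·3.75/6 = 0.962500
θ = twist·z/height = 105°·3.75/6 = 65.6250° = 1.145372 rad
cos θ = 0.412707, sin θ = 0.910864 (intermediates below are computed at full precision and shown rounded to 5 d.p.)
v1: (-4,2) → rotate → (-3.47256,-2.81804) → ×s → (-3.34233,-2.71236) → (-3.34,-2.71)
v2: (-2,-3) → rotate → (1.90718,-3.05985) → ×s → (1.83566,-2.94510) → (1.84,-2.95)
v3: (3.5,1.5) → rotate → (0.07818,3.80708) → ×s → (0.07525,3.66432) → (0.08,3.66)
v4: (3,2.5) → rotate → (-1.03904,3.76436) → ×s → (-1.00007,3.62320) → (-1.00,3.62)
v5: (0.5,5) → rotate → (-4.34797,2.51897) → ×s → (-4.18492,2.42451) → (-4.18,2.42)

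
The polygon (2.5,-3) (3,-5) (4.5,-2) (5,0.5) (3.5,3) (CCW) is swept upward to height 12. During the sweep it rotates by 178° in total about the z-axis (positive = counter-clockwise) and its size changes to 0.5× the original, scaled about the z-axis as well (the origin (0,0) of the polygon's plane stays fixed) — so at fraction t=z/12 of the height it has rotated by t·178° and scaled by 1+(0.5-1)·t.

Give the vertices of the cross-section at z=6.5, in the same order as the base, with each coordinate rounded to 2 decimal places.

t = z/height = 6.5/12 = 0.541667
s = 1 + (scale-1)·z/height = 1 + (0.5-1)·6.5/12 = 0.729167
θ = twist·z/height = 178°·6.5/12 = 96.4167° = 1.682788 rad
cos θ = -0.111758, sin θ = 0.993735 (intermediates below are computed at full precision and shown rounded to 5 d.p.)
v1: (2.5,-3) → rotate → (2.70181,2.81961) → ×s → (1.97007,2.05597) → (1.97,2.06)
v2: (3,-5) → rotate → (4.63340,3.54000) → ×s → (3.37852,2.58125) → (3.38,2.58)
v3: (4.5,-2) → rotate → (1.48456,4.69533) → ×s → (1.08249,3.42367) → (1.08,3.42)
v4: (5,0.5) → rotate → (-1.05566,4.91280) → ×s → (-0.76975,3.58225) → (-0.77,3.58)
v5: (3.5,3) → rotate → (-3.37236,3.14280) → ×s → (-2.45901,2.29163) → (-2.46,2.29)

Cross-section at z=6.5: (1.97,2.06) (3.38,2.58) (1.08,3.42) (-0.77,3.58) (-2.46,2.29)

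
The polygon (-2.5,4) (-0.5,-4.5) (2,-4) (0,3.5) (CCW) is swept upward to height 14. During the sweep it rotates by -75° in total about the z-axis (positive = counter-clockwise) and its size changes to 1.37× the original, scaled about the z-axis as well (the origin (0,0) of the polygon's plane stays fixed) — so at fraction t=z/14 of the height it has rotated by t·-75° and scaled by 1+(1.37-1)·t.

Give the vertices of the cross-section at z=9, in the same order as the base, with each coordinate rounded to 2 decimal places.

t = z/height = 9/14 = 0.642857
s = 1 + (scale-1)·z/height = 1 + (1.37-1)·9/14 = 1.237857
θ = twist·z/height = -75°·9/14 = -48.2143° = -0.841498 rad
cos θ = 0.666347, sin θ = -0.745642 (intermediates below are computed at full precision and shown rounded to 5 d.p.)
v1: (-2.5,4) → rotate → (1.31670,4.52949) → ×s → (1.62989,5.60686) → (1.63,5.61)
v2: (-0.5,-4.5) → rotate → (-3.68856,-2.62574) → ×s → (-4.56591,-3.25029) → (-4.57,-3.25)
v3: (2,-4) → rotate → (-1.64988,-4.15667) → ×s → (-2.04231,-5.14536) → (-2.04,-5.15)
v4: (0,3.5) → rotate → (2.60975,2.33221) → ×s → (3.23049,2.88695) → (3.23,2.89)

Cross-section at z=9: (1.63,5.61) (-4.57,-3.25) (-2.04,-5.15) (3.23,2.89)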